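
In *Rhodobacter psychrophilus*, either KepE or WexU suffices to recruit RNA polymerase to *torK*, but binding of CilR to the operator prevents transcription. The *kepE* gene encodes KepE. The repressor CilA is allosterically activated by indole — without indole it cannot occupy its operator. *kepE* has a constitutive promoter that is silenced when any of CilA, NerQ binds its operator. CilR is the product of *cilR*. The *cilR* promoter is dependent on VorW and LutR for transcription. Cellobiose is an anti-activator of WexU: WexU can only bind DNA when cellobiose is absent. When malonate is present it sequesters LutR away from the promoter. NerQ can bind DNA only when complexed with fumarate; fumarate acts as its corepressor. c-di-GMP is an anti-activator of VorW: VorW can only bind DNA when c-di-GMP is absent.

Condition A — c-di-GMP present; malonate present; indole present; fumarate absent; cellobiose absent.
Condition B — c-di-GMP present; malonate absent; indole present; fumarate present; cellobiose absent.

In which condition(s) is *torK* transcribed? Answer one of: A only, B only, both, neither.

both

Condition A:
c-di-GMP is present, so VorW is inactive.
Malonate is present, so LutR is inactive.
Required activator VorW is absent, so *cilR* is not transcribed.
So CilR is not produced.
Indole is present, so CilA is active.
Fumarate is absent, so NerQ is inactive.
With repressor CilA bound, *kepE* is not transcribed.
So KepE is not produced.
Cellobiose is absent, so WexU is active.
Activator WexU is present, so *torK* is transcribed.
→ *torK* is ON in A.
Condition B:
c-di-GMP is present, so VorW is inactive.
Malonate is absent, so LutR is active.
Required activator VorW is absent, so *cilR* is not transcribed.
So CilR is not produced.
Indole is present, so CilA is active.
Fumarate is present, so NerQ is active.
With repressor CilA bound, *kepE* is not transcribed.
So KepE is not produced.
Cellobiose is absent, so WexU is active.
Activator WexU is present, so *torK* is transcribed.
→ *torK* is ON in B.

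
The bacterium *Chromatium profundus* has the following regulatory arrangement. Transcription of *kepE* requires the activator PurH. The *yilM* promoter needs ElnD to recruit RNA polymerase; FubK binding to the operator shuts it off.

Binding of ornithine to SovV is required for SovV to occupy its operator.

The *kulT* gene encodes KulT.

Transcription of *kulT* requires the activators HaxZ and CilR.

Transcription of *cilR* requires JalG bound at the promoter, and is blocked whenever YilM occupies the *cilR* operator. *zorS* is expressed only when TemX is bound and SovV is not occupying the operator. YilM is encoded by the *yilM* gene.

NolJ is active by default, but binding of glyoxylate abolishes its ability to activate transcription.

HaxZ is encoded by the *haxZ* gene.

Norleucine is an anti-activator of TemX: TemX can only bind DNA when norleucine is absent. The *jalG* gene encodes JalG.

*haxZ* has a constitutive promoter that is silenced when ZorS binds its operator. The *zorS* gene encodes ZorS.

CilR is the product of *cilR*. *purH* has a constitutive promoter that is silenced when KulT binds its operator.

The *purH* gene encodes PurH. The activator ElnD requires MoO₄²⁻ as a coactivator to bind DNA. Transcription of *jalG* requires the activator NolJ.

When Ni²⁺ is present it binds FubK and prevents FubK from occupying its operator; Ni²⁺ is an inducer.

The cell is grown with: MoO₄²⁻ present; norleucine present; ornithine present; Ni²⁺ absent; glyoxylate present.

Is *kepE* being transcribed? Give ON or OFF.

Ornithine is present, so SovV is active.
Norleucine is present, so TemX is inactive.
With repressor SovV bound, *zorS* is not transcribed.
So ZorS is not produced.
With no repressor bound, *haxZ* is transcribed.
So HaxZ is produced and active.
Ni²⁺ is absent, so FubK is active.
MoO₄²⁻ is present, so ElnD is active.
With repressor FubK bound, *yilM* is not transcribed.
So YilM is not produced.
Glyoxylate is present, so NolJ is inactive.
Required activator NolJ is absent, so *jalG* is not transcribed.
So JalG is not produced.
Required activator JalG is absent, so *cilR* is not transcribed.
So CilR is not produced.
Required activator CilR is absent, so *kulT* is not transcribed.
So KulT is not produced.
With no repressor bound, *purH* is transcribed.
So PurH is produced and active.
No repressor is bound and PurH is active, so *kepE* is transcribed.

ON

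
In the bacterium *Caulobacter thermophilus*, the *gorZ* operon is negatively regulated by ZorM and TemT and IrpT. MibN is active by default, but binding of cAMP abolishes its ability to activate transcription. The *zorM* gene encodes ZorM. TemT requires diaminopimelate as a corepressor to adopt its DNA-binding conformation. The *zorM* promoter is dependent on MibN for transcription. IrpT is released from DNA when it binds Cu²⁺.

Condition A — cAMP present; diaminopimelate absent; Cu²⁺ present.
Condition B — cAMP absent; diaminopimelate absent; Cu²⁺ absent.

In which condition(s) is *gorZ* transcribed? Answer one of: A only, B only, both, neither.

Condition A:
cAMP is present, so MibN is inactive.
Required activator MibN is absent, so *zorM* is not transcribed.
So ZorM is not produced.
Diaminopimelate is absent, so TemT is inactive.
Cu²⁺ is present, so IrpT is inactive.
With no repressor bound, *gorZ* is transcribed.
→ *gorZ* is ON in A.
Condition B:
cAMP is absent, so MibN is active.
No repressor is bound and MibN is active, so *zorM* is transcribed.
So ZorM is produced and active.
Diaminopimelate is absent, so TemT is inactive.
Cu²⁺ is absent, so IrpT is active.
With repressor ZorM bound, *gorZ* is not transcribed.
→ *gorZ* is OFF in B.

A only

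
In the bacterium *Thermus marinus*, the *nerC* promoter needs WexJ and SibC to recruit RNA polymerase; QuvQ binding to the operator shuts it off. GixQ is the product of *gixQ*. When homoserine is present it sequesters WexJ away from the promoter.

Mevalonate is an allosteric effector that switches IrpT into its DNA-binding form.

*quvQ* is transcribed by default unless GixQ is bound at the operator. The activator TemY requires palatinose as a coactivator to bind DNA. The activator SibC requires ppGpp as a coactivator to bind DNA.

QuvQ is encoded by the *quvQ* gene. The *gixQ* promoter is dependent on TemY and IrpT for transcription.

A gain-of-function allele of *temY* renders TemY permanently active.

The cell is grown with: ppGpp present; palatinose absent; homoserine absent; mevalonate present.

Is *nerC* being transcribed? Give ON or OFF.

ON

TemY is constitutively active in this strain.
Mevalonate is present, so IrpT is active.
No repressor is bound and TemY and IrpT are active, so *gixQ* is transcribed.
So GixQ is produced and active.
With repressor GixQ bound, *quvQ* is not transcribed.
So QuvQ is not produced.
Homoserine is absent, so WexJ is active.
ppGpp is present, so SibC is active.
No repressor is bound and WexJ and SibC are active, so *nerC* is transcribed.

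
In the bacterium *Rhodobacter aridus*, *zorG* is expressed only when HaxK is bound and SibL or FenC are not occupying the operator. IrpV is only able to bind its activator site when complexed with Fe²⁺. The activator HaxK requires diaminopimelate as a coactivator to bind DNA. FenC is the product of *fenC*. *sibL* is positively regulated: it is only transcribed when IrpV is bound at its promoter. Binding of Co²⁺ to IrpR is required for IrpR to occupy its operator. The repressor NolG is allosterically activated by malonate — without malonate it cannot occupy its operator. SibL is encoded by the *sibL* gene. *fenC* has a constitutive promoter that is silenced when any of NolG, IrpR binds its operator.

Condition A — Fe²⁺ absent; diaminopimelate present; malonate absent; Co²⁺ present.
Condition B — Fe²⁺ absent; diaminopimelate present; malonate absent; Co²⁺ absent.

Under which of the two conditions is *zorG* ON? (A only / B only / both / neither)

A only

Condition A:
Fe²⁺ is absent, so IrpV is inactive.
Required activator IrpV is absent, so *sibL* is not transcribed.
So SibL is not produced.
Diaminopimelate is present, so HaxK is active.
Malonate is absent, so NolG is inactive.
Co²⁺ is present, so IrpR is active.
With repressor IrpR bound, *fenC* is not transcribed.
So FenC is not produced.
No repressor is bound and HaxK is active, so *zorG* is transcribed.
→ *zorG* is ON in A.
Condition B:
Fe²⁺ is absent, so IrpV is inactive.
Required activator IrpV is absent, so *sibL* is not transcribed.
So SibL is not produced.
Diaminopimelate is present, so HaxK is active.
Malonate is absent, so NolG is inactive.
Co²⁺ is absent, so IrpR is inactive.
With no repressor bound, *fenC* is transcribed.
So FenC is produced and active.
With repressor FenC bound, *zorG* is not transcribed.
→ *zorG* is OFF in B.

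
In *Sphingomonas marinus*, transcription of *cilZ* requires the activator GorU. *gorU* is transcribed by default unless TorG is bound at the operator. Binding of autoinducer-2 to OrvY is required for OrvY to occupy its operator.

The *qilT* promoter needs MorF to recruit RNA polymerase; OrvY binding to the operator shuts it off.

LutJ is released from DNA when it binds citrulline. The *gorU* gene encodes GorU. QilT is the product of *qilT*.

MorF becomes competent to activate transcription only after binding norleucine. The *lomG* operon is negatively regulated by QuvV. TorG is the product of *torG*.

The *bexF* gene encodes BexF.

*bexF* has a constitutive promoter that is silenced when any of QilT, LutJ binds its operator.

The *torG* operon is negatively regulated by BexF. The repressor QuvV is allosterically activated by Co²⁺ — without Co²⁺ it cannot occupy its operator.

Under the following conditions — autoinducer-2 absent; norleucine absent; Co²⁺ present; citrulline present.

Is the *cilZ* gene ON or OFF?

Autoinducer-2 is absent, so OrvY is inactive.
Norleucine is absent, so MorF is inactive.
Required activator MorF is absent, so *qilT* is not transcribed.
So QilT is not produced.
Citrulline is present, so LutJ is inactive.
With no repressor bound, *bexF* is transcribed.
So BexF is produced and active.
With repressor BexF bound, *torG* is not transcribed.
So TorG is not produced.
With no repressor bound, *gorU* is transcribed.
So GorU is produced and active.
No repressor is bound and GorU is active, so *cilZ* is transcribed.

ON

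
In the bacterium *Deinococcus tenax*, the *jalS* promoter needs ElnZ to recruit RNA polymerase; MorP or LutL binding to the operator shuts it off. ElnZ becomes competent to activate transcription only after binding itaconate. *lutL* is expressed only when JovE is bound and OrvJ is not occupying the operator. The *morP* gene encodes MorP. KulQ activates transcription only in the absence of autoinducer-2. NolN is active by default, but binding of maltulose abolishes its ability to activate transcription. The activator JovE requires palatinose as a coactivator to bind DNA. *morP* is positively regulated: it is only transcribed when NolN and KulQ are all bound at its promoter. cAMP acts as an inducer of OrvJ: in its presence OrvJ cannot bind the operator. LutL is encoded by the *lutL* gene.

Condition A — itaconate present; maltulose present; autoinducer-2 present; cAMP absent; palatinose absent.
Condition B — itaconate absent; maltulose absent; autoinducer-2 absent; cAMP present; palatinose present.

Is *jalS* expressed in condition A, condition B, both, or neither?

Condition A:
Itaconate is present, so ElnZ is active.
Maltulose is present, so NolN is inactive.
Autoinducer-2 is present, so KulQ is inactive.
Required activator NolN is absent, so *morP* is not transcribed.
So MorP is not produced.
cAMP is absent, so OrvJ is active.
Palatinose is absent, so JovE is inactive.
With repressor OrvJ bound, *lutL* is not transcribed.
So LutL is not produced.
No repressor is bound and ElnZ is active, so *jalS* is transcribed.
→ *jalS* is ON in A.
Condition B:
Itaconate is absent, so ElnZ is inactive.
Maltulose is absent, so NolN is active.
Autoinducer-2 is absent, so KulQ is active.
No repressor is bound and NolN and KulQ are active, so *morP* is transcribed.
So MorP is produced and active.
cAMP is present, so OrvJ is inactive.
Palatinose is present, so JovE is active.
No repressor is bound and JovE is active, so *lutL* is transcribed.
So LutL is produced and active.
With repressor MorP bound, *jalS* is not transcribed.
→ *jalS* is OFF in B.

A only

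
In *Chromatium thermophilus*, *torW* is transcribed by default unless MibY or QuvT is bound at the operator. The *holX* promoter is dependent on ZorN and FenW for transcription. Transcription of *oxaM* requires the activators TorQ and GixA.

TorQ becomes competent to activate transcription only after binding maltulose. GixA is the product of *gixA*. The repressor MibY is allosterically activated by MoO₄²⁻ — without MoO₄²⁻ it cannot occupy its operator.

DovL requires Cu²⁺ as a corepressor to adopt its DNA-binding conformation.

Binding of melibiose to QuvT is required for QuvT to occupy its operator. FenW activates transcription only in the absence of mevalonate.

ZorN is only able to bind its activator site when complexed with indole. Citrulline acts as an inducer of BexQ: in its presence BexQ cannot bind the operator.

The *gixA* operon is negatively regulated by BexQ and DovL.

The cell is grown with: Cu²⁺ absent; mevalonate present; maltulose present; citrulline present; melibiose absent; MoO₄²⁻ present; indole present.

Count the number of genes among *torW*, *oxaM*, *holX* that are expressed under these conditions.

1

MoO₄²⁻ is present, so MibY is active.
Melibiose is absent, so QuvT is inactive.
With repressor MibY bound, *torW* is not transcribed.
→ *torW* is OFF.
Maltulose is present, so TorQ is active.
Citrulline is present, so BexQ is inactive.
Cu²⁺ is absent, so DovL is inactive.
With no repressor bound, *gixA* is transcribed.
So GixA is produced and active.
No repressor is bound and TorQ and GixA are active, so *oxaM* is transcribed.
→ *oxaM* is ON.
Indole is present, so ZorN is active.
Mevalonate is present, so FenW is inactive.
Required activator FenW is absent, so *holX* is not transcribed.
→ *holX* is OFF.
1 of the 3 genes is transcribed.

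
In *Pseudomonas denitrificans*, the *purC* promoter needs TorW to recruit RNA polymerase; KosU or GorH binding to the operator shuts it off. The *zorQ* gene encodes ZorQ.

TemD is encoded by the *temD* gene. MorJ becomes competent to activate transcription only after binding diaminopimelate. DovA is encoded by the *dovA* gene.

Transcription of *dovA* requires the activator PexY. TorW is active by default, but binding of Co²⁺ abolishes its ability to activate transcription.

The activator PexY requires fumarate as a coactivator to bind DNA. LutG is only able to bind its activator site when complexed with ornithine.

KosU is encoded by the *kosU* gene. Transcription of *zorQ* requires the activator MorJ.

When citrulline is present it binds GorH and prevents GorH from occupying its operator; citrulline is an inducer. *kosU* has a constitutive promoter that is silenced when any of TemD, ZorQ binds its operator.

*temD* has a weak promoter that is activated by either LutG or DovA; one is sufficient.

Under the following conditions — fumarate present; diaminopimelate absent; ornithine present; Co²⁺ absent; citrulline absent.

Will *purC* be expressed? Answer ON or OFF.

OFF

Co²⁺ is absent, so TorW is active.
Ornithine is present, so LutG is active.
Fumarate is present, so PexY is active.
No repressor is bound and PexY is active, so *dovA* is transcribed.
So DovA is produced and active.
Activator LutG is present, so *temD* is transcribed.
So TemD is produced and active.
Diaminopimelate is absent, so MorJ is inactive.
Required activator MorJ is absent, so *zorQ* is not transcribed.
So ZorQ is not produced.
With repressor TemD bound, *kosU* is not transcribed.
So KosU is not produced.
Citrulline is absent, so GorH is active.
With repressor GorH bound, *purC* is not transcribed.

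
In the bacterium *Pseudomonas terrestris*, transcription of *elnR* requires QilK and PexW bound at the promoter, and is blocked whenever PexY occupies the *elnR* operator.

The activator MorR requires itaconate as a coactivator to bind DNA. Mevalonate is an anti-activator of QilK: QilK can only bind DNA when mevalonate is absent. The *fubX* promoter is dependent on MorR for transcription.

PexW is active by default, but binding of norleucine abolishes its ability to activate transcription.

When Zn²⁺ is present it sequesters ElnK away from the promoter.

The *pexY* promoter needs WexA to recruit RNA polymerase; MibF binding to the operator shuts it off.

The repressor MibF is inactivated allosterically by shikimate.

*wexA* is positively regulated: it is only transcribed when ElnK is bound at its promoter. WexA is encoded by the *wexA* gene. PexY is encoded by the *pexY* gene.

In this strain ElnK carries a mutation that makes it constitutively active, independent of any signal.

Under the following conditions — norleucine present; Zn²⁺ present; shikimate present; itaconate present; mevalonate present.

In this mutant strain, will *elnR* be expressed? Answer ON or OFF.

Mevalonate is present, so QilK is inactive.
Norleucine is present, so PexW is inactive.
Shikimate is present, so MibF is inactive.
ElnK is constitutively active in this strain.
No repressor is bound and ElnK is active, so *wexA* is transcribed.
So WexA is produced and active.
No repressor is bound and WexA is active, so *pexY* is transcribed.
So PexY is produced and active.
With repressor PexY bound, *elnR* is not transcribed.

OFF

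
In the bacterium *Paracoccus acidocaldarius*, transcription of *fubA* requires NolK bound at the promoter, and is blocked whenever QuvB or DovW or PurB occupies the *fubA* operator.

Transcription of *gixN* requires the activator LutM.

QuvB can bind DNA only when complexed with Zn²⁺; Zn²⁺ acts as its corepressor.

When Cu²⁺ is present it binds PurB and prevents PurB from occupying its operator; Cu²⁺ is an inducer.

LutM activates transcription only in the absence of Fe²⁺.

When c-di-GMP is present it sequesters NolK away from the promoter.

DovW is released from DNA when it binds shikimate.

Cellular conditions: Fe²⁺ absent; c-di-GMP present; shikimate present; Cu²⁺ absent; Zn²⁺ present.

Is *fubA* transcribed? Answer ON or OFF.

Zn²⁺ is present, so QuvB is active.
Shikimate is present, so DovW is inactive.
c-di-GMP is present, so NolK is inactive.
Cu²⁺ is absent, so PurB is active.
With repressor QuvB bound, *fubA* is not transcribed.

OFF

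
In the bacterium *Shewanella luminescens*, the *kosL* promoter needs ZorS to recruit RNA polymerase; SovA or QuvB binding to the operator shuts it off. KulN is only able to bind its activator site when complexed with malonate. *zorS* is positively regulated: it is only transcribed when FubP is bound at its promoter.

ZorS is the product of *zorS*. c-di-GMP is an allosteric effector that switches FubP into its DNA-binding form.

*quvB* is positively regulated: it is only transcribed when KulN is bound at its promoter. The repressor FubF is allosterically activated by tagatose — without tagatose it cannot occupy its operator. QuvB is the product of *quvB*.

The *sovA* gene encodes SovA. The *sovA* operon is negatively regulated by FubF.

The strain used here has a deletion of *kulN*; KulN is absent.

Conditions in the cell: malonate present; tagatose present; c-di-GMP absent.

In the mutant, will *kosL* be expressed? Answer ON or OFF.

OFF

c-di-GMP is absent, so FubP is inactive.
Required activator FubP is absent, so *zorS* is not transcribed.
So ZorS is not produced.
Tagatose is present, so FubF is active.
With repressor FubF bound, *sovA* is not transcribed.
So SovA is not produced.
KulN is non-functional in this strain, so it has no effect.
Required activator KulN is absent, so *quvB* is not transcribed.
So QuvB is not produced.
Required activator ZorS is absent, so *kosL* is not transcribed.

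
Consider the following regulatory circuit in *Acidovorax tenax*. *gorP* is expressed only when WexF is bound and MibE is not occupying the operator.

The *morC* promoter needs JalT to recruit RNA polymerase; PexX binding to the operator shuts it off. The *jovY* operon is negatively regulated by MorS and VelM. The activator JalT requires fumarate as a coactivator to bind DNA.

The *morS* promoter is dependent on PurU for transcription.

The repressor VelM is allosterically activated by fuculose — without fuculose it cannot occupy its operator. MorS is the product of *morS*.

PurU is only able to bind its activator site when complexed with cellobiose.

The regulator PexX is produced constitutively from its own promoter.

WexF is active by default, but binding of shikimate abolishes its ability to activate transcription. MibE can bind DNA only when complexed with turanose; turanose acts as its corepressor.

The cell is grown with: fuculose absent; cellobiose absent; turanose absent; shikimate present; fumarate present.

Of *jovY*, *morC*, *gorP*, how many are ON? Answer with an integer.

1

Cellobiose is absent, so PurU is inactive.
Required activator PurU is absent, so *morS* is not transcribed.
So MorS is not produced.
Fuculose is absent, so VelM is inactive.
With no repressor bound, *jovY* is transcribed.
→ *jovY* is ON.
Fumarate is present, so JalT is active.
PexX is produced constitutively and is active.
With repressor PexX bound, *morC* is not transcribed.
→ *morC* is OFF.
Turanose is absent, so MibE is inactive.
Shikimate is present, so WexF is inactive.
Required activator WexF is absent, so *gorP* is not transcribed.
→ *gorP* is OFF.
1 of the 3 genes is transcribed.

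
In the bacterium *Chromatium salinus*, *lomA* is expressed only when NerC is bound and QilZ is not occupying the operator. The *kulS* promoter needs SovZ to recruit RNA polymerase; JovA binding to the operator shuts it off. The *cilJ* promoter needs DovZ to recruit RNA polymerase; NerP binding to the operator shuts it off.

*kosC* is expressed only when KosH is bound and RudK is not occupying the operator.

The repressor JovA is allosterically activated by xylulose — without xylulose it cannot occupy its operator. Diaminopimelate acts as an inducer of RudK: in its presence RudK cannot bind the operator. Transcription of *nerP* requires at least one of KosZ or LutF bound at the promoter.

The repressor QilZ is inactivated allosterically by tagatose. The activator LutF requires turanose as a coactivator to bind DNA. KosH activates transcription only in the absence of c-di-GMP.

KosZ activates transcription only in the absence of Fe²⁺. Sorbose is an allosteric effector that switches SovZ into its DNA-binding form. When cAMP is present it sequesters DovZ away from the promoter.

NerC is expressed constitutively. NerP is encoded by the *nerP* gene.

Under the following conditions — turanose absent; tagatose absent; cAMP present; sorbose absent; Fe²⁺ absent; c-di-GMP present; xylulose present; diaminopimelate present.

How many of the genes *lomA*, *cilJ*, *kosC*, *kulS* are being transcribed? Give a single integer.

0

Tagatose is absent, so QilZ is active.
NerC is produced constitutively and is active.
With repressor QilZ bound, *lomA* is not transcribed.
→ *lomA* is OFF.
Fe²⁺ is absent, so KosZ is active.
Turanose is absent, so LutF is inactive.
Activator KosZ is present, so *nerP* is transcribed.
So NerP is produced and active.
cAMP is present, so DovZ is inactive.
With repressor NerP bound, *cilJ* is not transcribed.
→ *cilJ* is OFF.
Diaminopimelate is present, so RudK is inactive.
c-di-GMP is present, so KosH is inactive.
Required activator KosH is absent, so *kosC* is not transcribed.
→ *kosC* is OFF.
Sorbose is absent, so SovZ is inactive.
Xylulose is present, so JovA is active.
With repressor JovA bound, *kulS* is not transcribed.
→ *kulS* is OFF.
0 of the 4 genes are transcribed.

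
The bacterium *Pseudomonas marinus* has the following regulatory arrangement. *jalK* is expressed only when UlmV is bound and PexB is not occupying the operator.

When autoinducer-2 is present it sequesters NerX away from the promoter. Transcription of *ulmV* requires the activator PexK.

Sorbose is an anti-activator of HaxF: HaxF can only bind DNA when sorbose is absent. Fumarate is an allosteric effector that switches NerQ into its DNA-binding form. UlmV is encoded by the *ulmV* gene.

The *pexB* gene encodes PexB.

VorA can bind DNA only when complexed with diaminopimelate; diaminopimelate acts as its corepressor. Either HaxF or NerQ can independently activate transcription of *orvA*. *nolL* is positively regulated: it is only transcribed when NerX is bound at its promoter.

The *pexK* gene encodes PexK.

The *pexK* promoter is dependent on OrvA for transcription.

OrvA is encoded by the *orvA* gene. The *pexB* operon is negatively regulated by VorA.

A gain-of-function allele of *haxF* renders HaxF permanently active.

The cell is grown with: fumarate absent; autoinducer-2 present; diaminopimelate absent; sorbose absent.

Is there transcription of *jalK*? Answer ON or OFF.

OFF

Diaminopimelate is absent, so VorA is inactive.
With no repressor bound, *pexB* is transcribed.
So PexB is produced and active.
HaxF is constitutively active in this strain.
Fumarate is absent, so NerQ is inactive.
Activator HaxF is present, so *orvA* is transcribed.
So OrvA is produced and active.
No repressor is bound and OrvA is active, so *pexK* is transcribed.
So PexK is produced and active.
No repressor is bound and PexK is active, so *ulmV* is transcribed.
So UlmV is produced and active.
With repressor PexB bound, *jalK* is not transcribed.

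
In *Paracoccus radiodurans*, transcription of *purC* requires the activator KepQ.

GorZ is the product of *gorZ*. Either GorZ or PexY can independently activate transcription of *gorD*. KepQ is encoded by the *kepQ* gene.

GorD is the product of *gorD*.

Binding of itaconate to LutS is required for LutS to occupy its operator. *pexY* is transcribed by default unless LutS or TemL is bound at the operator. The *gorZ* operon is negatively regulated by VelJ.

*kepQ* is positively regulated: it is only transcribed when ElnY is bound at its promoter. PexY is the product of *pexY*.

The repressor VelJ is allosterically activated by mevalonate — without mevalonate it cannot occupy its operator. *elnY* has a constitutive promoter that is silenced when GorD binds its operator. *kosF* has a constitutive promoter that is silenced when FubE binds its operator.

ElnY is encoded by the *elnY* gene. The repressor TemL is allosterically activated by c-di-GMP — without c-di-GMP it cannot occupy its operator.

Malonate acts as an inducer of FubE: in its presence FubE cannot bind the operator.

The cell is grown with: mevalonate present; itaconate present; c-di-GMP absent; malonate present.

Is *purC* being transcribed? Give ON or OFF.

Mevalonate is present, so VelJ is active.
With repressor VelJ bound, *gorZ* is not transcribed.
So GorZ is not produced.
Itaconate is present, so LutS is active.
c-di-GMP is absent, so TemL is inactive.
With repressor LutS bound, *pexY* is not transcribed.
So PexY is not produced.
No activator is available at the *gorD* promoter, so *gorD* is not transcribed.
So GorD is not produced.
With no repressor bound, *elnY* is transcribed.
So ElnY is produced and active.
No repressor is bound and ElnY is active, so *kepQ* is transcribed.
So KepQ is produced and active.
No repressor is bound and KepQ is active, so *purC* is transcribed.

ON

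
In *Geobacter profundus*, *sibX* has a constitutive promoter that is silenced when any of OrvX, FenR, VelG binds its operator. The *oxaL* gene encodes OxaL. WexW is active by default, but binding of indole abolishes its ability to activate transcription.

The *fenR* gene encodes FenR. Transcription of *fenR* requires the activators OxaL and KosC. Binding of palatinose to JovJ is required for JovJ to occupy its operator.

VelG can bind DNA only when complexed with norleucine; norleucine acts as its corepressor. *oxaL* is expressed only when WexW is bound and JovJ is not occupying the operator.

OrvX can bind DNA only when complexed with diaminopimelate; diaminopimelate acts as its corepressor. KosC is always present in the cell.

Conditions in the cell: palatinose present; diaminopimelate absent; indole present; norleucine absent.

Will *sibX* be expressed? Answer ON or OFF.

Diaminopimelate is absent, so OrvX is inactive.
Indole is present, so WexW is inactive.
Palatinose is present, so JovJ is active.
With repressor JovJ bound, *oxaL* is not transcribed.
So OxaL is not produced.
KosC is produced constitutively and is active.
Required activator OxaL is absent, so *fenR* is not transcribed.
So FenR is not produced.
Norleucine is absent, so VelG is inactive.
With no repressor bound, *sibX* is transcribed.

ON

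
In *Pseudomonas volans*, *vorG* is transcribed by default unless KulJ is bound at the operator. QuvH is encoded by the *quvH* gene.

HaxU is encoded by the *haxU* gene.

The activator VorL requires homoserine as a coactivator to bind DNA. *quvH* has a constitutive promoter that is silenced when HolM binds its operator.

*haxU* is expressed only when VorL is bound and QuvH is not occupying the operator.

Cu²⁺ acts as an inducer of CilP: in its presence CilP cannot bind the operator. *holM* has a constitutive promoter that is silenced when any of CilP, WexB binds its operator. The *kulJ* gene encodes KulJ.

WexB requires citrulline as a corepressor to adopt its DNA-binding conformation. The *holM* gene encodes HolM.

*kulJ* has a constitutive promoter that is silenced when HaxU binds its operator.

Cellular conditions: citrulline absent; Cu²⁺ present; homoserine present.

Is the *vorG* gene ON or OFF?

ON

Cu²⁺ is present, so CilP is inactive.
Citrulline is absent, so WexB is inactive.
With no repressor bound, *holM* is transcribed.
So HolM is produced and active.
With repressor HolM bound, *quvH* is not transcribed.
So QuvH is not produced.
Homoserine is present, so VorL is active.
No repressor is bound and VorL is active, so *haxU* is transcribed.
So HaxU is produced and active.
With repressor HaxU bound, *kulJ* is not transcribed.
So KulJ is not produced.
With no repressor bound, *vorG* is transcribed.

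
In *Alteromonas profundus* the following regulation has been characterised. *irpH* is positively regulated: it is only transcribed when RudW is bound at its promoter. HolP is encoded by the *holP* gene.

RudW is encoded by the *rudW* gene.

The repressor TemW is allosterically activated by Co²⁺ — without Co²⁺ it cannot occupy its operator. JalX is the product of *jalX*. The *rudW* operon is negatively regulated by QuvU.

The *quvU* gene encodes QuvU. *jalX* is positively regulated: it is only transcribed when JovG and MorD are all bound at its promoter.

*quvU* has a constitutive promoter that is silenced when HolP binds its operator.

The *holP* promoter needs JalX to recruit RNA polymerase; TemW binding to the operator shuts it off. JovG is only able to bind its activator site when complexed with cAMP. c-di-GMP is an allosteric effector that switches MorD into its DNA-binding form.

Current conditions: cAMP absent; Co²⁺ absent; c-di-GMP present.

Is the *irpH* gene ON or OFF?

cAMP is absent, so JovG is inactive.
c-di-GMP is present, so MorD is active.
Required activator JovG is absent, so *jalX* is not transcribed.
So JalX is not produced.
Co²⁺ is absent, so TemW is inactive.
Required activator JalX is absent, so *holP* is not transcribed.
So HolP is not produced.
With no repressor bound, *quvU* is transcribed.
So QuvU is produced and active.
With repressor QuvU bound, *rudW* is not transcribed.
So RudW is not produced.
Required activator RudW is absent, so *irpH* is not transcribed.

OFF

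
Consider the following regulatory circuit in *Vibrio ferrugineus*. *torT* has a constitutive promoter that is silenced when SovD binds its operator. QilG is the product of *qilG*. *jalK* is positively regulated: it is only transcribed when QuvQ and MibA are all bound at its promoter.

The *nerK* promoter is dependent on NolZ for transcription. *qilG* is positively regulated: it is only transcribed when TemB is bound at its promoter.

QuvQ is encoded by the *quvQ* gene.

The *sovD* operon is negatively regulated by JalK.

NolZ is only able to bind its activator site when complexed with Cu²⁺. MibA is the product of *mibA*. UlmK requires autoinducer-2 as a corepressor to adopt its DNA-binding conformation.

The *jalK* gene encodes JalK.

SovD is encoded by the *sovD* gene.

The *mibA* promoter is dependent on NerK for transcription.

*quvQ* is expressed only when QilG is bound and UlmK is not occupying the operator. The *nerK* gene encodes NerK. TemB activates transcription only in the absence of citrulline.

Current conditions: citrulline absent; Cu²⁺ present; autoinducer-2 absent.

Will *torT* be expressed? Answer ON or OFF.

Citrulline is absent, so TemB is active.
No repressor is bound and TemB is active, so *qilG* is transcribed.
So QilG is produced and active.
Autoinducer-2 is absent, so UlmK is inactive.
No repressor is bound and QilG is active, so *quvQ* is transcribed.
So QuvQ is produced and active.
Cu²⁺ is present, so NolZ is active.
No repressor is bound and NolZ is active, so *nerK* is transcribed.
So NerK is produced and active.
No repressor is bound and NerK is active, so *mibA* is transcribed.
So MibA is produced and active.
No repressor is bound and QuvQ and MibA are active, so *jalK* is transcribed.
So JalK is produced and active.
With repressor JalK bound, *sovD* is not transcribed.
So SovD is not produced.
With no repressor bound, *torT* is transcribed.

ON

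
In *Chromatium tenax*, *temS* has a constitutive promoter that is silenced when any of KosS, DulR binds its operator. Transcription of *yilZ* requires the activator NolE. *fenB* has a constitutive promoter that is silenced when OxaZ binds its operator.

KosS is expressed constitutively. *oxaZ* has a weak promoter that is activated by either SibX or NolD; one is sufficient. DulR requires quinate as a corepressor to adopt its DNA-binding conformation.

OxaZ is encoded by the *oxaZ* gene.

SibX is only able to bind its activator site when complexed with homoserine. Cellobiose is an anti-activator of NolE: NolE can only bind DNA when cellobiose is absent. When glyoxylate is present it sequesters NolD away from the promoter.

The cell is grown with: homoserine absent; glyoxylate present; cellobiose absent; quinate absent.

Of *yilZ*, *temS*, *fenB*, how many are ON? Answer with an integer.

2

Cellobiose is absent, so NolE is active.
No repressor is bound and NolE is active, so *yilZ* is transcribed.
→ *yilZ* is ON.
KosS is produced constitutively and is active.
Quinate is absent, so DulR is inactive.
With repressor KosS bound, *temS* is not transcribed.
→ *temS* is OFF.
Homoserine is absent, so SibX is inactive.
Glyoxylate is present, so NolD is inactive.
No activator is available at the *oxaZ* promoter, so *oxaZ* is not transcribed.
So OxaZ is not produced.
With no repressor bound, *fenB* is transcribed.
→ *fenB* is ON.
2 of the 3 genes are transcribed.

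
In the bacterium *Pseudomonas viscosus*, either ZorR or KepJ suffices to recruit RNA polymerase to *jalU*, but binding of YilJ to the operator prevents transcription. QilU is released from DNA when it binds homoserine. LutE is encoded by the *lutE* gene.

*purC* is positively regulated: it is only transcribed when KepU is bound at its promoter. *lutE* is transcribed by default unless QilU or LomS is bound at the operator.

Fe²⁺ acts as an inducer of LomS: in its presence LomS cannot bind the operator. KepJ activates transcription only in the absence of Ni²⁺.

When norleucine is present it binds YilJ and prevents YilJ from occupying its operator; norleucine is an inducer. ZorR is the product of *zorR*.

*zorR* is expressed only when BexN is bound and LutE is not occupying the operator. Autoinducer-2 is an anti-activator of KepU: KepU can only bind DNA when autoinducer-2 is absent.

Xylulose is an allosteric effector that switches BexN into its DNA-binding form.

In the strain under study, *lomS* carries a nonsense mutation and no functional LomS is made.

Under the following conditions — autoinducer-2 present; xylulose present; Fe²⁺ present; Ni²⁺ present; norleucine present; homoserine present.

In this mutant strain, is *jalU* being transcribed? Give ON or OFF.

OFF

Xylulose is present, so BexN is active.
Homoserine is present, so QilU is inactive.
LomS is non-functional in this strain, so it has no effect.
With no repressor bound, *lutE* is transcribed.
So LutE is produced and active.
With repressor LutE bound, *zorR* is not transcribed.
So ZorR is not produced.
Ni²⁺ is present, so KepJ is inactive.
Norleucine is present, so YilJ is inactive.
No activator is available at the *jalU* promoter, so *jalU* is not transcribed.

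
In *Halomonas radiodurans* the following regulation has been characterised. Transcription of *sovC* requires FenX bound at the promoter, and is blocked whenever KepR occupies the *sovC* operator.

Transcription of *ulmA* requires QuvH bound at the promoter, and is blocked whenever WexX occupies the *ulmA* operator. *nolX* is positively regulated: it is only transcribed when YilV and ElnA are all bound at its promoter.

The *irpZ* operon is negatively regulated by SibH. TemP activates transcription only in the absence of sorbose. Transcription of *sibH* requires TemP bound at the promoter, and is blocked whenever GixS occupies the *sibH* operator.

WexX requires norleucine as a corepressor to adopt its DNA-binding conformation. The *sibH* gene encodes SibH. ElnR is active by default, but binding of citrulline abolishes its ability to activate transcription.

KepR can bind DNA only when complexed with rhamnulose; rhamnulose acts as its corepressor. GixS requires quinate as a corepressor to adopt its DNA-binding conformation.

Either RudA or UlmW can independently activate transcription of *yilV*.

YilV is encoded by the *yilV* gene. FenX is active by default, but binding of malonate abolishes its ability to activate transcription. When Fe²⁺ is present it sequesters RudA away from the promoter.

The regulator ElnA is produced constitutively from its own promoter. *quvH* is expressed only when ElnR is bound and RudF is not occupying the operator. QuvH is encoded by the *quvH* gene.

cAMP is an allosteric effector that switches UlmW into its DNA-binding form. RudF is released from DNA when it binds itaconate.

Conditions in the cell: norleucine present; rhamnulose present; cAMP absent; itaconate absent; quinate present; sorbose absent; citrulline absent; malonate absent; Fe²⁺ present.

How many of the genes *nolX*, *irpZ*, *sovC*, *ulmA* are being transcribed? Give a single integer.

Fe²⁺ is present, so RudA is inactive.
cAMP is absent, so UlmW is inactive.
No activator is available at the *yilV* promoter, so *yilV* is not transcribed.
So YilV is not produced.
ElnA is produced constitutively and is active.
Required activator YilV is absent, so *nolX* is not transcribed.
→ *nolX* is OFF.
Sorbose is absent, so TemP is active.
Quinate is present, so GixS is active.
With repressor GixS bound, *sibH* is not transcribed.
So SibH is not produced.
With no repressor bound, *irpZ* is transcribed.
→ *irpZ* is ON.
Malonate is absent, so FenX is active.
Rhamnulose is present, so KepR is active.
With repressor KepR bound, *sovC* is not transcribed.
→ *sovC* is OFF.
Citrulline is absent, so ElnR is active.
Itaconate is absent, so RudF is active.
With repressor RudF bound, *quvH* is not transcribed.
So QuvH is not produced.
Norleucine is present, so WexX is active.
With repressor WexX bound, *ulmA* is not transcribed.
→ *ulmA* is OFF.
1 of the 4 genes is transcribed.

1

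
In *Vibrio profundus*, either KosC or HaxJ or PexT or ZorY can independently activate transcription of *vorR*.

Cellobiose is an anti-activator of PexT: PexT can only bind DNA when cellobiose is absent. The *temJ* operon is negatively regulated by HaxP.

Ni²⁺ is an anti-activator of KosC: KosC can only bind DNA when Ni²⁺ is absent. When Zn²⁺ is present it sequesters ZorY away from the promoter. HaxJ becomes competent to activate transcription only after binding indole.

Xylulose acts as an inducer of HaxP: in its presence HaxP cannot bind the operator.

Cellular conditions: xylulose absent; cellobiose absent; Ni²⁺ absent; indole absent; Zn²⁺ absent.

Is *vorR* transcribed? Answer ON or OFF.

ON

Ni²⁺ is absent, so KosC is active.
Indole is absent, so HaxJ is inactive.
Cellobiose is absent, so PexT is active.
Zn²⁺ is absent, so ZorY is active.
Activator KosC is present, so *vorR* is transcribed.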